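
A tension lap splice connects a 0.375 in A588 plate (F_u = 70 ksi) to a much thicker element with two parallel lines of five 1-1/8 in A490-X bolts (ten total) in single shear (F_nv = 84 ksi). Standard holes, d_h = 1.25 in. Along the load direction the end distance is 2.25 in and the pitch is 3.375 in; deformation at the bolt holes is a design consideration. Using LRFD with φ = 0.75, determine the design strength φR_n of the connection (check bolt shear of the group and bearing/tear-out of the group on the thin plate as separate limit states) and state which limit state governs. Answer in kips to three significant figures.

478 kips (bearing governs)

Bolt shear: A_b = π·1.125²/4 = 0.994 in²; R_n = 84 × 0.994 × 10 × 1 = 835 kips → 0.75 × 835 = 626 kips.
Bearing (1.2 l_c t F_u ≤ 2.4 d t F_u): upper limit = 2.4·1.125·0.375·70 = 70.88 kips.
  Edge l_c = 2.25 − 1.25/2 = 1.625 → r_n = 51.19 kips; interior l_c = 3.375 − 1.25 = 2.125 → r_n = 66.94 kips.
  R_n,bearing = 2·51.19 + 8·66.94 = 637.9 kips → 0.75 × 637.9 = 478 kips.
Bearing governs: 478 kips.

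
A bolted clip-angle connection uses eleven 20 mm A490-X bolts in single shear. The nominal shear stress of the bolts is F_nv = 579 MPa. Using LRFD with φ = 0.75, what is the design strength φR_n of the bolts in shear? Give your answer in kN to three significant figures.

1500 kN

A_b = π × 20² / 4 = 314.2 mm².
R_n = F_nv · A_b · n · n_s = 579 × 314.2 × 11 × 1 / 1000 = 2001 kN.
Design strength φR_n = 0.75 × 2001 = 1500 kN.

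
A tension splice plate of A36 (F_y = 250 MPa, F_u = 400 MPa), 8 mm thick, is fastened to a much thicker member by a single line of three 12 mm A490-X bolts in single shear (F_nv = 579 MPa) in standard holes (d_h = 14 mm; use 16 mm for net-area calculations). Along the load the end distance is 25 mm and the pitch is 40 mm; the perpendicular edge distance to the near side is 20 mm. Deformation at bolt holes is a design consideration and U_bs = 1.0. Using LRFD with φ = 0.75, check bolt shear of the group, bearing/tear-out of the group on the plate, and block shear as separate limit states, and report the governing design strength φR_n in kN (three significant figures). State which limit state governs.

122 kN (block shear governs)

Bolt shear: A_b = π·12²/4 = 113.1 mm²; R_n = 579 × 113.1 × 3 × 1 / 1000 = 196.5 kN → 0.75 × 196.5 = 147 kN.
Bearing: edge l_c = 18, r_n = 69.12 kN; interior l_c = 26, r_n = 92.16 kN; R_n = 69.12 + 2·92.16 = 253.4 kN → 190 kN.
Block shear: A_gv = 840, A_nv = 520, A_nt = 96 mm²; R_n = min(0.6F_uA_nv, 0.6F_yA_gv) + U_bs·F_u·A_nt = 163.2 kN → 122 kN.
Block shear governs: 122 kN.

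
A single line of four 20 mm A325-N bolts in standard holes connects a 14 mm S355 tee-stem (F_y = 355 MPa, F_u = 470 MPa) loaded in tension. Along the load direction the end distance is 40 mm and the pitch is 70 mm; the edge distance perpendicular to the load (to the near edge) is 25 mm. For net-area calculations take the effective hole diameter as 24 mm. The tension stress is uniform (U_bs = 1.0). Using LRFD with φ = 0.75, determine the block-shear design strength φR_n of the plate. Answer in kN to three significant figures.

556 kN

Shear plane L_v = 40 + 3·70 = 250 mm; A_gv = 250 × 14 = 3500 mm².
A_nv = (250 − 3.5·24) × 14 = 2324 mm².
A_nt = (25 − 0.5·24) × 14 = 182 mm².
0.6 F_u A_nv = 655.4 kN; 0.6 F_y A_gv = 745.5 kN → shear rupture governs the shear term.
R_n = 655.4 + 1.0 × 470 × 182 / 1000 = 740.9 kN.
Design strength φR_n = 0.75 × 740.9 = 556 kN.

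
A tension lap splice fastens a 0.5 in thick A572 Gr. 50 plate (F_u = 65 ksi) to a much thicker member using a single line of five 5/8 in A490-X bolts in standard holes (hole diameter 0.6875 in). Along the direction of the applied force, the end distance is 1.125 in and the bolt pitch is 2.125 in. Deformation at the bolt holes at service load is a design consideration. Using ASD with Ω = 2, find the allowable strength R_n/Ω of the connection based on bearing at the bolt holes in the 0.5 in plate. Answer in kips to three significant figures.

113 kips

Per bolt r_n = 1.2 l_c t F_u ≤ 2.4 d t F_u; upper limit = 2.4 × 0.625 × 0.5 × 65 = 48.75 kips.
Edge bolt: l_c = 1.125 − 0.6875/2 = 0.7812 in → 1.2 × 0.7812 × 0.5 × 65 = 30.47 → r_n = 30.47 kips.
Interior bolts: l_c = 2.125 − 0.6875 = 1.438 in → 1.2 × 1.438 × 0.5 × 65 = 56.06 → r_n = 48.75 kips.
R_n = 1 × 30.47 + 4 × 48.75 = 225.5 kips.
Allowable strength R_n/Ω = 225.5 / 2 = 113 kips.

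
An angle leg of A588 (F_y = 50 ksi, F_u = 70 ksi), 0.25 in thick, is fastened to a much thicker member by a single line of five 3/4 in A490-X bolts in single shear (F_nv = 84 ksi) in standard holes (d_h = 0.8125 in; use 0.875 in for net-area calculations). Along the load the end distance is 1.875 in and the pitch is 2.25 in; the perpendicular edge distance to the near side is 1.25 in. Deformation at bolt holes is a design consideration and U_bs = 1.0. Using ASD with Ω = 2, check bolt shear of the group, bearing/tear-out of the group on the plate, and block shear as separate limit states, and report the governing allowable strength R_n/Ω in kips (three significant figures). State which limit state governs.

Bolt shear: A_b = π·0.75²/4 = 0.4418 in²; R_n = 84 × 0.4418 × 5 × 1 = 185.6 kips → 185.6 / 2 = 92.8 kips.
Bearing: edge l_c = 1.469, r_n = 30.84 kips; interior l_c = 1.438, r_n = 30.19 kips; R_n = 30.84 + 4·30.19 = 151.6 kips → 75.8 kips.
Block shear: A_gv = 2.719, A_nv = 1.734, A_nt = 0.2031 in²; R_n = min(0.6F_uA_nv, 0.6F_yA_gv) + U_bs·F_u·A_nt = 87.06 kips → 43.5 kips.
Block shear governs: 43.5 kips.

43.5 kips (block shear governs)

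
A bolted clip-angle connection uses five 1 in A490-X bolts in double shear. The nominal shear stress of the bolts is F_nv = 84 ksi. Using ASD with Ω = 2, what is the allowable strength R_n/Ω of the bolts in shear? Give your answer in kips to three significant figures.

A_b = π × 1² / 4 = 0.7854 in².
R_n = F_nv · A_b · n · n_s = 84 × 0.7854 × 5 × 2 = 659.7 kips.
Allowable strength R_n/Ω = 659.7 / 2 = 330 kips.

330 kips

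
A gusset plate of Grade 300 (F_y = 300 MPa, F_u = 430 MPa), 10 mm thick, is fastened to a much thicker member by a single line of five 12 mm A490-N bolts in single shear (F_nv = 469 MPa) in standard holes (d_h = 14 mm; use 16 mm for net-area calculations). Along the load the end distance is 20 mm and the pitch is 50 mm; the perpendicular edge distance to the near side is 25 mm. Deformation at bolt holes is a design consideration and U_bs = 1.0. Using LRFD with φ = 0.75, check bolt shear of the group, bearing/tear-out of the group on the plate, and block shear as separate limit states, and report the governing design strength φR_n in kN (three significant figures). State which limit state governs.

199 kN (bolt shear governs)

Bolt shear: A_b = π·12²/4 = 113.1 mm²; R_n = 469 × 113.1 × 5 × 1 / 1000 = 265.2 kN → 0.75 × 265.2 = 199 kN.
Bearing: edge l_c = 13, r_n = 67.08 kN; interior l_c = 36, r_n = 123.8 kN; R_n = 67.08 + 4·123.8 = 562.4 kN → 422 kN.
Block shear: A_gv = 2200, A_nv = 1480, A_nt = 170 mm²; R_n = min(0.6F_uA_nv, 0.6F_yA_gv) + U_bs·F_u·A_nt = 454.9 kN → 341 kN.
Bolt shear governs: 199 kN.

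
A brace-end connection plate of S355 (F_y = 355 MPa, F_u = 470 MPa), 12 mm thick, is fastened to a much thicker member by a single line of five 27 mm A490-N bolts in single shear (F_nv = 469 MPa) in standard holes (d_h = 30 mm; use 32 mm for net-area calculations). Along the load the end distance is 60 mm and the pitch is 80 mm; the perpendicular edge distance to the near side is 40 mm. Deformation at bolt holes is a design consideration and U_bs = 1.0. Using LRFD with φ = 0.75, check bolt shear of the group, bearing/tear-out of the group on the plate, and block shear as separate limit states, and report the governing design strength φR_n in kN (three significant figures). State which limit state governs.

Bolt shear: A_b = π·27²/4 = 572.6 mm²; R_n = 469 × 572.6 × 5 × 1 / 1000 = 1343 kN → 0.75 × 1343 = 1010 kN.
Bearing: edge l_c = 45, r_n = 304.6 kN; interior l_c = 50, r_n = 338.4 kN; R_n = 304.6 + 4·338.4 = 1658 kN → 1240 kN.
Block shear: A_gv = 4560, A_nv = 2832, A_nt = 288 mm²; R_n = min(0.6F_uA_nv, 0.6F_yA_gv) + U_bs·F_u·A_nt = 934 kN → 700 kN.
Block shear governs: 700 kN.

700 kN (block shear governs)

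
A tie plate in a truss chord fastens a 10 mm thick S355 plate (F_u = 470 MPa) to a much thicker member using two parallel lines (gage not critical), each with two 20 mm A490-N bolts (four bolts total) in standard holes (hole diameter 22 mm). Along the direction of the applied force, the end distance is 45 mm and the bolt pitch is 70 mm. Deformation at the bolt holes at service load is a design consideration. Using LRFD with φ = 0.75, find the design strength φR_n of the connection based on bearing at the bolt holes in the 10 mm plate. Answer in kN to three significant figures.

Per bolt r_n = 1.2 l_c t F_u ≤ 2.4 d t F_u; upper limit = 2.4 × 20 × 10 × 470 / 1000 = 225.6 kN.
Edge bolt: l_c = 45 − 22/2 = 34 mm → 1.2 × 34 × 10 × 470 / 1000 = 191.8 → r_n = 191.8 kN.
Interior bolts: l_c = 70 − 22 = 48 mm → 1.2 × 48 × 10 × 470 / 1000 = 270.7 → r_n = 225.6 kN.
R_n = 2 × 191.8 + 2 × 225.6 = 834.7 kN.
Design strength φR_n = 0.75 × 834.7 = 626 kN.

626 kN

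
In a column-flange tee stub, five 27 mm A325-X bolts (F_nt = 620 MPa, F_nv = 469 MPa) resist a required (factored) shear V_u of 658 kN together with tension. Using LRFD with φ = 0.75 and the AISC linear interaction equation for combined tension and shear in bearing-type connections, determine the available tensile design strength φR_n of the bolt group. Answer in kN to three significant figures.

861 kN

A_b = π·27²/4 = 572.6 mm²; f_rv = 658 × 1000 / (5 × 572.6) = 229.8 MPa.
F'_nt = 1.3 F_nt − (F_nt / φF_nv) f_rv = 1.3·620 − (620/(0.75·469))·229.8 = 400.9 MPa, capped at F_nt → F'_nt = 400.9 MPa.
R_n = F'_nt · A_b · n = 400.9 × 572.6 × 5 / 1000 = 1148 kN.
Design strength φR_n = 0.75 × 1148 = 861 kN.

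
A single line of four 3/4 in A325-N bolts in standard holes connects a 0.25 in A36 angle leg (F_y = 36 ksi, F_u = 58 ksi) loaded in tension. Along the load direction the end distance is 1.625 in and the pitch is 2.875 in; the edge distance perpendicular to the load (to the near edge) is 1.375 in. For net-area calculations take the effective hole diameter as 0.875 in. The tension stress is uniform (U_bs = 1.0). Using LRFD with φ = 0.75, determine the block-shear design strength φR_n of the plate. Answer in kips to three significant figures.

51.7 kips

Shear plane L_v = 1.625 + 3·2.875 = 10.25 in; A_gv = 10.25 × 0.25 = 2.562 in².
A_nv = (10.25 − 3.5·0.875) × 0.25 = 1.797 in².
A_nt = (1.375 − 0.5·0.875) × 0.25 = 0.2344 in².
0.6 F_u A_nv = 62.53 kips; 0.6 F_y A_gv = 55.35 kips → shear yielding governs the shear term.
R_n = 55.35 + 1.0 × 58 × 0.2344 = 68.94 kips.
Design strength φR_n = 0.75 × 68.94 = 51.7 kips.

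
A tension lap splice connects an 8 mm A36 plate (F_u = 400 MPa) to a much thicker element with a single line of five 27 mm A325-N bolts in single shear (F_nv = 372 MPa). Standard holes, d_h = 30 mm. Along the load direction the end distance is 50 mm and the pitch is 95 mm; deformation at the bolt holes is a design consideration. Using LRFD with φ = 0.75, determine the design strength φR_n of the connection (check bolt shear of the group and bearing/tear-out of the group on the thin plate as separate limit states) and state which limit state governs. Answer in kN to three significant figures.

Bolt shear: A_b = π·27²/4 = 572.6 mm²; R_n = 372 × 572.6 × 5 × 1 / 1000 = 1065 kN → 0.75 × 1065 = 799 kN.
Bearing (1.2 l_c t F_u ≤ 2.4 d t F_u): upper limit = 2.4·27·8·400 / 1000 = 207.4 kN.
  Edge l_c = 50 − 30/2 = 35 → r_n = 134.4 kN; interior l_c = 95 − 30 = 65 → r_n = 207.4 kN.
  R_n,bearing = 1·134.4 + 4·207.4 = 963.8 kN → 0.75 × 963.8 = 723 kN.
Bearing governs: 723 kN.

723 kN (bearing governs)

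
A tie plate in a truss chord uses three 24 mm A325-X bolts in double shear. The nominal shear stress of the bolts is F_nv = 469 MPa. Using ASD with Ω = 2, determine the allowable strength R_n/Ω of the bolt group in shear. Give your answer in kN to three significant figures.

637 kN

A_b = π × 24² / 4 = 452.4 mm².
R_n = F_nv · A_b · n · n_s = 469 × 452.4 × 3 × 2 / 1000 = 1273 kN.
Allowable strength R_n/Ω = 1273 / 2 = 637 kN.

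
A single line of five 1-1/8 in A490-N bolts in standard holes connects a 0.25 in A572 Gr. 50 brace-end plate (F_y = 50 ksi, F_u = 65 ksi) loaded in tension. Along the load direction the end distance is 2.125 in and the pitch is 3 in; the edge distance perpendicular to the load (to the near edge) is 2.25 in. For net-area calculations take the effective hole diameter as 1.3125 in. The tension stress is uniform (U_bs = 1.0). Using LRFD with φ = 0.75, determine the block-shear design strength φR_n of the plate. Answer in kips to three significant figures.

Shear plane L_v = 2.125 + 4·3 = 14.12 in; A_gv = 14.12 × 0.25 = 3.531 in².
A_nv = (14.12 − 4.5·1.3125) × 0.25 = 2.055 in².
A_nt = (2.25 − 0.5·1.3125) × 0.25 = 0.3984 in².
0.6 F_u A_nv = 80.13 kips; 0.6 F_y A_gv = 105.9 kips → shear rupture governs the shear term.
R_n = 80.13 + 1.0 × 65 × 0.3984 = 106 kips.
Design strength φR_n = 0.75 × 106 = 79.5 kips.

79.5 kips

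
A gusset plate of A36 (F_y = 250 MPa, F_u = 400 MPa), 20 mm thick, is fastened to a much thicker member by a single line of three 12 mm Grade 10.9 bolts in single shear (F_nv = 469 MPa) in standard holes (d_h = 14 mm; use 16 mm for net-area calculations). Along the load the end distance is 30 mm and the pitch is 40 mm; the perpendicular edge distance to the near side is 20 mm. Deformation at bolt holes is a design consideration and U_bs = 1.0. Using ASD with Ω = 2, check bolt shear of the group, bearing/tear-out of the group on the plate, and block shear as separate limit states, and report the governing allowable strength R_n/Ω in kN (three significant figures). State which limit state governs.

Bolt shear: A_b = π·12²/4 = 113.1 mm²; R_n = 469 × 113.1 × 3 × 1 / 1000 = 159.1 kN → 159.1 / 2 = 79.6 kN.
Bearing: edge l_c = 23, r_n = 220.8 kN; interior l_c = 26, r_n = 230.4 kN; R_n = 220.8 + 2·230.4 = 681.6 kN → 341 kN.
Block shear: A_gv = 2200, A_nv = 1400, A_nt = 240 mm²; R_n = min(0.6F_uA_nv, 0.6F_yA_gv) + U_bs·F_u·A_nt = 426 kN → 213 kN.
Bolt shear governs: 79.6 kN.

79.6 kN (bolt shear governs)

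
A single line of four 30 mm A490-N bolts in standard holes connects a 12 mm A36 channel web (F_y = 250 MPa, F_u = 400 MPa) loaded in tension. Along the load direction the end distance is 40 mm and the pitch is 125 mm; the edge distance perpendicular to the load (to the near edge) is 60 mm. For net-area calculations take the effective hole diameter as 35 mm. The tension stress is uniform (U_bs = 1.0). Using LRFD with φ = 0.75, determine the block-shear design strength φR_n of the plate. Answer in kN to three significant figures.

Shear plane L_v = 40 + 3·125 = 415 mm; A_gv = 415 × 12 = 4980 mm².
A_nv = (415 − 3.5·35) × 12 = 3510 mm².
A_nt = (60 − 0.5·35) × 12 = 510 mm².
0.6 F_u A_nv = 842.4 kN; 0.6 F_y A_gv = 747 kN → shear yielding governs the shear term.
R_n = 747 + 1.0 × 400 × 510 / 1000 = 951 kN.
Design strength φR_n = 0.75 × 951 = 713 kN.

713 kN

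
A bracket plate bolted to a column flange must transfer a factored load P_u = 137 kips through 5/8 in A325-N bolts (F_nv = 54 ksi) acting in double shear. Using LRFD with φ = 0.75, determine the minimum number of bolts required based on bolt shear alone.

A_b = π·0.625²/4 = 0.3068 in².
Per-bolt design strength φR_n = 0.75 × 54 × 0.3068 × 2 = 24.85 kips.
n ≥ 137 / 24.85 = 5.513 → use 6 bolts.

6 bolts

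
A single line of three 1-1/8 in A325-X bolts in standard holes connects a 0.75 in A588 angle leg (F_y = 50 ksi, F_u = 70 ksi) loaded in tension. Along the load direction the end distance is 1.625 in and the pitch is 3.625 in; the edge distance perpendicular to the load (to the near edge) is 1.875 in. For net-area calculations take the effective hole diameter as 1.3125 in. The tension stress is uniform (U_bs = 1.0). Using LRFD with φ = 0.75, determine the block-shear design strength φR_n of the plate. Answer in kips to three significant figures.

180 kips

Shear plane L_v = 1.625 + 2·3.625 = 8.875 in; A_gv = 8.875 × 0.75 = 6.656 in².
A_nv = (8.875 − 2.5·1.3125) × 0.75 = 4.195 in².
A_nt = (1.875 − 0.5·1.3125) × 0.75 = 0.9141 in².
0.6 F_u A_nv = 176.2 kips; 0.6 F_y A_gv = 199.7 kips → shear rupture governs the shear term.
R_n = 176.2 + 1.0 × 70 × 0.9141 = 240.2 kips.
Design strength φR_n = 0.75 × 240.2 = 180 kips.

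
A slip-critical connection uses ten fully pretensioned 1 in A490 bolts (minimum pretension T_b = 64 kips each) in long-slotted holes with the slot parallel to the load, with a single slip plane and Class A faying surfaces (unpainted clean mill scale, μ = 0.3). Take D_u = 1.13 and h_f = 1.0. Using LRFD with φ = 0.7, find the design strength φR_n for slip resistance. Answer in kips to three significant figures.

R_n = μ · D_u · h_f · T_b · n_s · n_b = 0.3 × 1.13 × 1.0 × 64 × 1 × 10 = 217 kips.
Design strength φR_n = 0.7 × 217 = 152 kips.

152 kips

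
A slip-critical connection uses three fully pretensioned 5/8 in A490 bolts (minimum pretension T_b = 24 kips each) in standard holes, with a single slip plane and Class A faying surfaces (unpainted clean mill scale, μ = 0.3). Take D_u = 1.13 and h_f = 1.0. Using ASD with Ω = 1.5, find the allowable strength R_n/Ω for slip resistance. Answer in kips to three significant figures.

R_n = μ · D_u · h_f · T_b · n_s · n_b = 0.3 × 1.13 × 1.0 × 24 × 1 × 3 = 24.41 kips.
Allowable strength R_n/Ω = 24.41 / 1.5 = 16.3 kips.

16.3 kips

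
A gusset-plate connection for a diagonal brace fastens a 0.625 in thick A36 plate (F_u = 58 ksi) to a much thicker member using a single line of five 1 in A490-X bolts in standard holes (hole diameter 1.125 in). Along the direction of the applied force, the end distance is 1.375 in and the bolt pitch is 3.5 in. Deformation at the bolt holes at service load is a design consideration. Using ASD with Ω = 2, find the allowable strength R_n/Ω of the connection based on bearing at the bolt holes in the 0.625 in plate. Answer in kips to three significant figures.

Per bolt r_n = 1.2 l_c t F_u ≤ 2.4 d t F_u; upper limit = 2.4 × 1 × 0.625 × 58 = 87 kips.
Edge bolt: l_c = 1.375 − 1.125/2 = 0.8125 in → 1.2 × 0.8125 × 0.625 × 58 = 35.34 → r_n = 35.34 kips.
Interior bolts: l_c = 3.5 − 1.125 = 2.375 in → 1.2 × 2.375 × 0.625 × 58 = 103.3 → r_n = 87 kips.
R_n = 1 × 35.34 + 4 × 87 = 383.3 kips.
Allowable strength R_n/Ω = 383.3 / 2 = 192 kips.

192 kips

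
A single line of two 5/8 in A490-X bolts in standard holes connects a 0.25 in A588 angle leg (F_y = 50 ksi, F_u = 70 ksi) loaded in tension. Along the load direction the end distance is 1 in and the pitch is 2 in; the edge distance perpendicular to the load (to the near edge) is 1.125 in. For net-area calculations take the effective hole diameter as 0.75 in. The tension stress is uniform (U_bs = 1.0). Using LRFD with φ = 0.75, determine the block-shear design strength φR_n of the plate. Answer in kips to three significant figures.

Shear plane L_v = 1 + 1·2 = 3 in; A_gv = 3 × 0.25 = 0.75 in².
A_nv = (3 − 1.5·0.75) × 0.25 = 0.4688 in².
A_nt = (1.125 − 0.5·0.75) × 0.25 = 0.1875 in².
0.6 F_u A_nv = 19.69 kips; 0.6 F_y A_gv = 22.5 kips → shear rupture governs the shear term.
R_n = 19.69 + 1.0 × 70 × 0.1875 = 32.81 kips.
Design strength φR_n = 0.75 × 32.81 = 24.6 kips.

24.6 kips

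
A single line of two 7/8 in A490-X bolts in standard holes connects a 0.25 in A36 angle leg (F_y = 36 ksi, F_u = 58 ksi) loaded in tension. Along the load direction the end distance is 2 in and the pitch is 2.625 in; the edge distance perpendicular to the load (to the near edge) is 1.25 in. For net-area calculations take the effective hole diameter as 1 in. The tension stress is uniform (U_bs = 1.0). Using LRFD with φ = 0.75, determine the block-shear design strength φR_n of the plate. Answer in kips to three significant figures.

26.9 kips

Shear plane L_v = 2 + 1·2.625 = 4.625 in; A_gv = 4.625 × 0.25 = 1.156 in².
A_nv = (4.625 − 1.5·1) × 0.25 = 0.7812 in².
A_nt = (1.25 − 0.5·1) × 0.25 = 0.1875 in².
0.6 F_u A_nv = 27.19 kips; 0.6 F_y A_gv = 24.97 kips → shear yielding governs the shear term.
R_n = 24.97 + 1.0 × 58 × 0.1875 = 35.85 kips.
Design strength φR_n = 0.75 × 35.85 = 26.9 kips.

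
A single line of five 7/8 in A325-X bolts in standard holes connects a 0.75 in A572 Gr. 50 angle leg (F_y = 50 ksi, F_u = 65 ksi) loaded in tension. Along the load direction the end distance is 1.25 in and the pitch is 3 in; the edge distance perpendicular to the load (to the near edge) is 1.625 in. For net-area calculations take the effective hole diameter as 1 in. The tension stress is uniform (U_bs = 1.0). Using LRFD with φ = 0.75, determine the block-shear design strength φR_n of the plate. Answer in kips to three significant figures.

Shear plane L_v = 1.25 + 4·3 = 13.25 in; A_gv = 13.25 × 0.75 = 9.938 in².
A_nv = (13.25 − 4.5·1) × 0.75 = 6.562 in².
A_nt = (1.625 − 0.5·1) × 0.75 = 0.8438 in².
0.6 F_u A_nv = 255.9 kips; 0.6 F_y A_gv = 298.1 kips → shear rupture governs the shear term.
R_n = 255.9 + 1.0 × 65 × 0.8438 = 310.8 kips.
Design strength φR_n = 0.75 × 310.8 = 233 kips.

233 kips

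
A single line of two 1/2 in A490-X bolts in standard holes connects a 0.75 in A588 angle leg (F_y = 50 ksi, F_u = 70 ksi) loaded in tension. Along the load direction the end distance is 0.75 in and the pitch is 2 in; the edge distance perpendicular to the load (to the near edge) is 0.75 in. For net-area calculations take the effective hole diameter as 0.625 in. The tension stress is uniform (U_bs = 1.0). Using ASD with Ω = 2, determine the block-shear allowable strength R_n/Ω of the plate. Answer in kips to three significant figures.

Shear plane L_v = 0.75 + 1·2 = 2.75 in; A_gv = 2.75 × 0.75 = 2.062 in².
A_nv = (2.75 − 1.5·0.625) × 0.75 = 1.359 in².
A_nt = (0.75 − 0.5·0.625) × 0.75 = 0.3281 in².
0.6 F_u A_nv = 57.09 kips; 0.6 F_y A_gv = 61.88 kips → shear rupture governs the shear term.
R_n = 57.09 + 1.0 × 70 × 0.3281 = 80.06 kips.
Allowable strength R_n/Ω = 80.06 / 2 = 40 kips.

40 kips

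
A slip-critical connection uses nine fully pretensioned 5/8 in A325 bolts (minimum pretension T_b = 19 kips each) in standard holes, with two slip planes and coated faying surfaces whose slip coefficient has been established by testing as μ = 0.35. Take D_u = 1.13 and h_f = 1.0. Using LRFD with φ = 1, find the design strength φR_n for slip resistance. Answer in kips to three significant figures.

R_n = μ · D_u · h_f · T_b · n_s · n_b = 0.35 × 1.13 × 1.0 × 19 × 2 × 9 = 135.3 kips.
Design strength φR_n = 1 × 135.3 = 135 kips.

135 kips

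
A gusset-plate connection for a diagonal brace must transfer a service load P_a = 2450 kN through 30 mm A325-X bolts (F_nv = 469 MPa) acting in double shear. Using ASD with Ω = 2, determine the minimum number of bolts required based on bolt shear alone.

A_b = π·30²/4 = 706.9 mm².
Per-bolt allowable strength R_n/Ω = 469 × 706.9 × 2 / 1000 / 2 = 331.5 kN.
n ≥ 2450 / 331.5 = 7.39 → use 8 bolts.

8 bolts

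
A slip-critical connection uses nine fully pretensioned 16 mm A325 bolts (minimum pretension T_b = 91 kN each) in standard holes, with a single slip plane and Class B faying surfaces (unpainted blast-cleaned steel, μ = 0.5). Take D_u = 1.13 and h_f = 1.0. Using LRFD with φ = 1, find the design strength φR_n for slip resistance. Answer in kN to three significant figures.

463 kN

R_n = μ · D_u · h_f · T_b · n_s · n_b = 0.5 × 1.13 × 1.0 × 91 × 1 × 9 = 462.7 kN.
Design strength φR_n = 1 × 462.7 = 463 kN.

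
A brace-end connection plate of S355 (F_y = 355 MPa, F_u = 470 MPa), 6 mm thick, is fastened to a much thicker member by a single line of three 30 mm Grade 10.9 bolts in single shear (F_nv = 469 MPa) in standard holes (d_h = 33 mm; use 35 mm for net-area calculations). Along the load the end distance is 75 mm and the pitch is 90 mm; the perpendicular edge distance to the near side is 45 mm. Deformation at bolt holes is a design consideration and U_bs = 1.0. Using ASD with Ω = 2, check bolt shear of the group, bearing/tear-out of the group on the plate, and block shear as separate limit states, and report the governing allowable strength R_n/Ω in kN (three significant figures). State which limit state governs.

180 kN (block shear governs)

Bolt shear: A_b = π·30²/4 = 706.9 mm²; R_n = 469 × 706.9 × 3 × 1 / 1000 = 994.5 kN → 994.5 / 2 = 497 kN.
Bearing: edge l_c = 58.5, r_n = 198 kN; interior l_c = 57, r_n = 192.9 kN; R_n = 198 + 2·192.9 = 583.7 kN → 292 kN.
Block shear: A_gv = 1530, A_nv = 1005, A_nt = 165 mm²; R_n = min(0.6F_uA_nv, 0.6F_yA_gv) + U_bs·F_u·A_nt = 361 kN → 180 kN.
Block shear governs: 180 kN.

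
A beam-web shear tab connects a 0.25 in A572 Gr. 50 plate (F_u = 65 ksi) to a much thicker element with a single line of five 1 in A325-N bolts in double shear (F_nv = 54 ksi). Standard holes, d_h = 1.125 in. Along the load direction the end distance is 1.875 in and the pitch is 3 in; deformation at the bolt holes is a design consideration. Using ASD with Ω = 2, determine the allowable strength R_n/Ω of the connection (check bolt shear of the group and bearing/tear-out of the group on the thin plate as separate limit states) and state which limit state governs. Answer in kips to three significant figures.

Bolt shear: A_b = π·1²/4 = 0.7854 in²; R_n = 54 × 0.7854 × 5 × 2 = 424.1 kips → 424.1 / 2 = 212 kips.
Bearing (1.2 l_c t F_u ≤ 2.4 d t F_u): upper limit = 2.4·1·0.25·65 = 39 kips.
  Edge l_c = 1.875 − 1.125/2 = 1.312 → r_n = 25.59 kips; interior l_c = 3 − 1.125 = 1.875 → r_n = 36.56 kips.
  R_n,bearing = 1·25.59 + 4·36.56 = 171.8 kips → 171.8 / 2 = 85.9 kips.
Bearing governs: 85.9 kips.

85.9 kips (bearing governs)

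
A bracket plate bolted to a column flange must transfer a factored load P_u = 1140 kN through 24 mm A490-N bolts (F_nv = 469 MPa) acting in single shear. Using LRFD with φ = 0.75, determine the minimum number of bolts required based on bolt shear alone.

A_b = π·24²/4 = 452.4 mm².
Per-bolt design strength φR_n = 0.75 × 469 × 452.4 × 1 / 1000 = 159.1 kN.
n ≥ 1140 / 159.1 = 7.164 → use 8 bolts.

8 bolts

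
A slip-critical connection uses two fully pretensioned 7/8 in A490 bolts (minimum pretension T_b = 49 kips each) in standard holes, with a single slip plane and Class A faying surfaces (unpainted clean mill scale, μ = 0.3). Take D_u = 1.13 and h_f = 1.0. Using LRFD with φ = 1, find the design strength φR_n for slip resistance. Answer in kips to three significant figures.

R_n = μ · D_u · h_f · T_b · n_s · n_b = 0.3 × 1.13 × 1.0 × 49 × 1 × 2 = 33.22 kips.
Design strength φR_n = 1 × 33.22 = 33.2 kips.

33.2 kips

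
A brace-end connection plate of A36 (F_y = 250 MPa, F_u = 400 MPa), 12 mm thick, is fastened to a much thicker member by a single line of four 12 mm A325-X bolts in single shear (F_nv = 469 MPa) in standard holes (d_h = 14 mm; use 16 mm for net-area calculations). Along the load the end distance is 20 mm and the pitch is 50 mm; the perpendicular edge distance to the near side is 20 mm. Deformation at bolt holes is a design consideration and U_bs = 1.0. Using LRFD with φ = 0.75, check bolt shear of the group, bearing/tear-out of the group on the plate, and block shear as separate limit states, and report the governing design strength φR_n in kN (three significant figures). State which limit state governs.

159 kN (bolt shear governs)

Bolt shear: A_b = π·12²/4 = 113.1 mm²; R_n = 469 × 113.1 × 4 × 1 / 1000 = 212.2 kN → 0.75 × 212.2 = 159 kN.
Bearing: edge l_c = 13, r_n = 74.88 kN; interior l_c = 36, r_n = 138.2 kN; R_n = 74.88 + 3·138.2 = 489.6 kN → 367 kN.
Block shear: A_gv = 2040, A_nv = 1368, A_nt = 144 mm²; R_n = min(0.6F_uA_nv, 0.6F_yA_gv) + U_bs·F_u·A_nt = 363.6 kN → 273 kN.
Bolt shear governs: 159 kN.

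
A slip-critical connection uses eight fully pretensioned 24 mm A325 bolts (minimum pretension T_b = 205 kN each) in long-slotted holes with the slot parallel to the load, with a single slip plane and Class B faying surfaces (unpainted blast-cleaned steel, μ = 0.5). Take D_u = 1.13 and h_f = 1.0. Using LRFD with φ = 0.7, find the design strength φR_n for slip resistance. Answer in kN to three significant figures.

R_n = μ · D_u · h_f · T_b · n_s · n_b = 0.5 × 1.13 × 1.0 × 205 × 1 × 8 = 926.6 kN.
Design strength φR_n = 0.7 × 926.6 = 649 kN.

649 kN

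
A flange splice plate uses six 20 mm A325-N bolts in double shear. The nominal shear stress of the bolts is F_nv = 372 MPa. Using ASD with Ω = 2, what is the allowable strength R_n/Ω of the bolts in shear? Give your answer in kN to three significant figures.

701 kN

A_b = π × 20² / 4 = 314.2 mm².
R_n = F_nv · A_b · n · n_s = 372 × 314.2 × 6 × 2 / 1000 = 1402 kN.
Allowable strength R_n/Ω = 1402 / 2 = 701 kN.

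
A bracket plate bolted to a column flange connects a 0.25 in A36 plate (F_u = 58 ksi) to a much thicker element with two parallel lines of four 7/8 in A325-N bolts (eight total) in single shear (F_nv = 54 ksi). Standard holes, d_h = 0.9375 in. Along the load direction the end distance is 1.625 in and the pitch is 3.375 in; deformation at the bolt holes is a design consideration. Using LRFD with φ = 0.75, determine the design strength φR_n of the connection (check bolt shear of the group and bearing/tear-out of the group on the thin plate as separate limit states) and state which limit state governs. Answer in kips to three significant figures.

Bolt shear: A_b = π·0.875²/4 = 0.6013 in²; R_n = 54 × 0.6013 × 8 × 1 = 259.8 kips → 0.75 × 259.8 = 195 kips.
Bearing (1.2 l_c t F_u ≤ 2.4 d t F_u): upper limit = 2.4·0.875·0.25·58 = 30.45 kips.
  Edge l_c = 1.625 − 0.9375/2 = 1.156 → r_n = 20.12 kips; interior l_c = 3.375 − 0.9375 = 2.438 → r_n = 30.45 kips.
  R_n,bearing = 2·20.12 + 6·30.45 = 222.9 kips → 0.75 × 222.9 = 167 kips.
Bearing governs: 167 kips.

167 kips (bearing governs)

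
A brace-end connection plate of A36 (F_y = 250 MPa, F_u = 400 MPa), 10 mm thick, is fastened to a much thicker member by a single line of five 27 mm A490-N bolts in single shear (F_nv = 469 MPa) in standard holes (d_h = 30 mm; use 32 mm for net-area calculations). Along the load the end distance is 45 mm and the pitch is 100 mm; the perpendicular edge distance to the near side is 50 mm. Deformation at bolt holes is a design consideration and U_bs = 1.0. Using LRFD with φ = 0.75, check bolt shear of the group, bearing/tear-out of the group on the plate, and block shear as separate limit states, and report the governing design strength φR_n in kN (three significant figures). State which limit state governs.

603 kN (block shear governs)

Bolt shear: A_b = π·27²/4 = 572.6 mm²; R_n = 469 × 572.6 × 5 × 1 / 1000 = 1343 kN → 0.75 × 1343 = 1010 kN.
Bearing: edge l_c = 30, r_n = 144 kN; interior l_c = 70, r_n = 259.2 kN; R_n = 144 + 4·259.2 = 1181 kN → 886 kN.
Block shear: A_gv = 4450, A_nv = 3010, A_nt = 340 mm²; R_n = min(0.6F_uA_nv, 0.6F_yA_gv) + U_bs·F_u·A_nt = 803.5 kN → 603 kN.
Block shear governs: 603 kN.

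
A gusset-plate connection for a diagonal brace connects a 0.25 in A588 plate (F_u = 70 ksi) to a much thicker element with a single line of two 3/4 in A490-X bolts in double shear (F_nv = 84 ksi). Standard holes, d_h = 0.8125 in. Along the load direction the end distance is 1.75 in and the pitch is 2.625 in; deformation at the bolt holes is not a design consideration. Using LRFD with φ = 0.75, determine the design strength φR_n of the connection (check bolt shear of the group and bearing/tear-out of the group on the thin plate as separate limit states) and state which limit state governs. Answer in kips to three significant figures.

56 kips (bearing governs)

Bolt shear: A_b = π·0.75²/4 = 0.4418 in²; R_n = 84 × 0.4418 × 2 × 2 = 148.4 kips → 0.75 × 148.4 = 111 kips.
Bearing (1.5 l_c t F_u ≤ 3.0 d t F_u): upper limit = 3.0·0.75·0.25·70 = 39.38 kips.
  Edge l_c = 1.75 − 0.8125/2 = 1.344 → r_n = 35.27 kips; interior l_c = 2.625 − 0.8125 = 1.812 → r_n = 39.38 kips.
  R_n,bearing = 1·35.27 + 1·39.38 = 74.65 kips → 0.75 × 74.65 = 56 kips.
Bearing governs: 56 kips.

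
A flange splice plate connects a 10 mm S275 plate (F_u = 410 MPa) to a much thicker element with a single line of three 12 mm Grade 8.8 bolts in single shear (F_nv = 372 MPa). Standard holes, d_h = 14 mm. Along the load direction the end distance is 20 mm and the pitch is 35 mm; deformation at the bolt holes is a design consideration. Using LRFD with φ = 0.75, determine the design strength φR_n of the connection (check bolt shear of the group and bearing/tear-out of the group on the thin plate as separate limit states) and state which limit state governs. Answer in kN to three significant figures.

Bolt shear: A_b = π·12²/4 = 113.1 mm²; R_n = 372 × 113.1 × 3 × 1 / 1000 = 126.2 kN → 0.75 × 126.2 = 94.7 kN.
Bearing (1.2 l_c t F_u ≤ 2.4 d t F_u): upper limit = 2.4·12·10·410 / 1000 = 118.1 kN.
  Edge l_c = 20 − 14/2 = 13 → r_n = 63.96 kN; interior l_c = 35 − 14 = 21 → r_n = 103.3 kN.
  R_n,bearing = 1·63.96 + 2·103.3 = 270.6 kN → 0.75 × 270.6 = 203 kN.
Bolt shear governs: 94.7 kN.

94.7 kN (bolt shear governs)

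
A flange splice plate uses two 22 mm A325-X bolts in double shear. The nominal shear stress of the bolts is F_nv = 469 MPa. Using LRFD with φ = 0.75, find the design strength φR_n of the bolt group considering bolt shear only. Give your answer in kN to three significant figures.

A_b = π × 22² / 4 = 380.1 mm².
R_n = F_nv · A_b · n · n_s = 469 × 380.1 × 2 × 2 / 1000 = 713.1 kN.
Design strength φR_n = 0.75 × 713.1 = 535 kN.

535 kN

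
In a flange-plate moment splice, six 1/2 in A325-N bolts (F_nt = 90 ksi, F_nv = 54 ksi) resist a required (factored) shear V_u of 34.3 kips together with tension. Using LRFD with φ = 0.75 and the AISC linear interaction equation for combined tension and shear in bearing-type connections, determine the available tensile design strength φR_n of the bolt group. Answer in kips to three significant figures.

A_b = π·0.5²/4 = 0.1963 in²; f_rv = 34.3 / (6 × 0.1963) = 29.11 ksi.
F'_nt = 1.3 F_nt − (F_nt / φF_nv) f_rv = 1.3·90 − (90/(0.75·54))·29.11 = 52.3 ksi, capped at F_nt → F'_nt = 52.3 ksi.
R_n = F'_nt · A_b · n = 52.3 × 0.1963 × 6 = 61.62 kips.
Design strength φR_n = 0.75 × 61.62 = 46.2 kips.

46.2 kips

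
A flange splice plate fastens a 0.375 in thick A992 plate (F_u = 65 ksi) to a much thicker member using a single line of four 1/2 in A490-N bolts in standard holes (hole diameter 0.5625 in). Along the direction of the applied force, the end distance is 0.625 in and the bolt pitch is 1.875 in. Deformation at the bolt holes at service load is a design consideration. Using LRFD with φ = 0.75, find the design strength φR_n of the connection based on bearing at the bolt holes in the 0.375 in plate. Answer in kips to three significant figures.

73.4 kips

Per bolt r_n = 1.2 l_c t F_u ≤ 2.4 d t F_u; upper limit = 2.4 × 0.5 × 0.375 × 65 = 29.25 kips.
Edge bolt: l_c = 0.625 − 0.5625/2 = 0.3438 in → 1.2 × 0.3438 × 0.375 × 65 = 10.05 → r_n = 10.05 kips.
Interior bolts: l_c = 1.875 − 0.5625 = 1.312 in → 1.2 × 1.312 × 0.375 × 65 = 38.39 → r_n = 29.25 kips.
R_n = 1 × 10.05 + 3 × 29.25 = 97.8 kips.
Design strength φR_n = 0.75 × 97.8 = 73.4 kips.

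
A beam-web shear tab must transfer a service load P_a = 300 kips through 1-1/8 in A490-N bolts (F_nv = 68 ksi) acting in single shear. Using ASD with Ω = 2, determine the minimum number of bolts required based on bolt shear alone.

9 bolts

A_b = π·1.125²/4 = 0.994 in².
Per-bolt allowable strength R_n/Ω = 68 × 0.994 × 1 / 2 = 33.8 kips.
n ≥ 300 / 33.8 = 8.877 → use 9 bolts.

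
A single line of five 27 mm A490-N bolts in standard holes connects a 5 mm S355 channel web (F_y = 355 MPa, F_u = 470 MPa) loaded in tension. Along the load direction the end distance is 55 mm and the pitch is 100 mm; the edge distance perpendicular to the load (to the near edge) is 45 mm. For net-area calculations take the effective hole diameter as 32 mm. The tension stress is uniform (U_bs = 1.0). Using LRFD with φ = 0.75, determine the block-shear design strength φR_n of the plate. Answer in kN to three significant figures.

380 kN

Shear plane L_v = 55 + 4·100 = 455 mm; A_gv = 455 × 5 = 2275 mm².
A_nv = (455 − 4.5·32) × 5 = 1555 mm².
A_nt = (45 − 0.5·32) × 5 = 145 mm².
0.6 F_u A_nv = 438.5 kN; 0.6 F_y A_gv = 484.6 kN → shear rupture governs the shear term.
R_n = 438.5 + 1.0 × 470 × 145 / 1000 = 506.7 kN.
Design strength φR_n = 0.75 × 506.7 = 380 kN.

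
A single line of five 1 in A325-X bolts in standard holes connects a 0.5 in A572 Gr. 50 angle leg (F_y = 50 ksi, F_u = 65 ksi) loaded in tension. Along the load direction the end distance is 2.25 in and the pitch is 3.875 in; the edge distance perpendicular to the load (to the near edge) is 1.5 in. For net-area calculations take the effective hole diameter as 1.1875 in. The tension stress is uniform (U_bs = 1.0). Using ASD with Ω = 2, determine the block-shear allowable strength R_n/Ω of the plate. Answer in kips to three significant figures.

136 kips

Shear plane L_v = 2.25 + 4·3.875 = 17.75 in; A_gv = 17.75 × 0.5 = 8.875 in².
A_nv = (17.75 − 4.5·1.1875) × 0.5 = 6.203 in².
A_nt = (1.5 − 0.5·1.1875) × 0.5 = 0.4531 in².
0.6 F_u A_nv = 241.9 kips; 0.6 F_y A_gv = 266.2 kips → shear rupture governs the shear term.
R_n = 241.9 + 1.0 × 65 × 0.4531 = 271.4 kips.
Allowable strength R_n/Ω = 271.4 / 2 = 136 kips.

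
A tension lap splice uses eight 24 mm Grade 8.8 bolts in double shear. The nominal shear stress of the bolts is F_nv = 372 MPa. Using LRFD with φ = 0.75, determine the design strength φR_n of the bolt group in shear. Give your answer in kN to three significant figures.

2020 kN

A_b = π × 24² / 4 = 452.4 mm².
R_n = F_nv · A_b · n · n_s = 372 × 452.4 × 8 × 2 / 1000 = 2693 kN.
Design strength φR_n = 0.75 × 2693 = 2020 kN.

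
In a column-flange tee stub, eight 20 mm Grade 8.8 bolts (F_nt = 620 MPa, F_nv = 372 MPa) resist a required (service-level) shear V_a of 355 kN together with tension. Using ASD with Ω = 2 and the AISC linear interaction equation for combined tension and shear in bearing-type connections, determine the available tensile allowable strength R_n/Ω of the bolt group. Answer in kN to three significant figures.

421 kN

A_b = π·20²/4 = 314.2 mm²; f_rv = 355 × 1000 / (8 × 314.2) = 141.3 MPa.
F'_nt = 1.3 F_nt − (Ω F_nt / F_nv) f_rv = 1.3·620 − (2·620/372)·141.3 = 335.2 MPa, capped at F_nt → F'_nt = 335.2 MPa.
R_n = F'_nt · A_b · n = 335.2 × 314.2 × 8 / 1000 = 842.4 kN.
Allowable strength R_n/Ω = 842.4 / 2 = 421 kN.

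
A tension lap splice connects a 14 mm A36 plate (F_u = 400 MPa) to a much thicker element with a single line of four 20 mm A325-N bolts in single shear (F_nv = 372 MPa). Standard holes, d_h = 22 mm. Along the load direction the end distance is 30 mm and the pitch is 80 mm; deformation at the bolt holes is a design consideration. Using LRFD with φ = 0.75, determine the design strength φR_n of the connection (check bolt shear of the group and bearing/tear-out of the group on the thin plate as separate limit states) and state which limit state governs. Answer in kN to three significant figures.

Bolt shear: A_b = π·20²/4 = 314.2 mm²; R_n = 372 × 314.2 × 4 × 1 / 1000 = 467.5 kN → 0.75 × 467.5 = 351 kN.
Bearing (1.2 l_c t F_u ≤ 2.4 d t F_u): upper limit = 2.4·20·14·400 / 1000 = 268.8 kN.
  Edge l_c = 30 − 22/2 = 19 → r_n = 127.7 kN; interior l_c = 80 − 22 = 58 → r_n = 268.8 kN.
  R_n,bearing = 1·127.7 + 3·268.8 = 934.1 kN → 0.75 × 934.1 = 701 kN.
Bolt shear governs: 351 kN.

351 kN (bolt shear governs)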